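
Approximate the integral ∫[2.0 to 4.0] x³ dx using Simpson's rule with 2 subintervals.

f(x) = x³
a = 2.0, b = 4.0, n = 2
h = (b - a)/n = 1.000000

Simpson's rule: (h/3)[f(x₀) + 4f(x₁) + 2f(x₂) + ... + f(xₙ)]

x_0 = 2.0000, f(x_0) = 8.000000, coefficient = 1
x_1 = 3.0000, f(x_1) = 27.000000, coefficient = 4
x_2 = 4.0000, f(x_2) = 64.000000, coefficient = 1

I ≈ (1.000000/3) × 180.000000 = 60.000000
Exact value: 60.000000
Error: 0.000000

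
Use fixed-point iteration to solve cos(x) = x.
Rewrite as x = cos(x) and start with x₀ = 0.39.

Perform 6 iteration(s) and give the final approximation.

Equation: cos(x) = x
Fixed-point form: x = cos(x)
x₀ = 0.39

x_1 = g(0.390000) = 0.924909
x_2 = g(0.924909) = 0.601907
x_3 = g(0.601907) = 0.824257
x_4 = g(0.824257) = 0.679102
x_5 = g(0.679102) = 0.778137
x_6 = g(0.778137) = 0.712223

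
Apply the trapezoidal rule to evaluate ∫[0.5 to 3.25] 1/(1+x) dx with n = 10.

f(x) = 1/(1+x)
a = 0.5, b = 3.25, n = 10
h = (b - a)/n = 0.275000

Trapezoidal rule: (h/2)[f(x₀) + 2f(x₁) + 2f(x₂) + ... + f(xₙ)]

x_0 = 0.5000, f(x_0) = 0.666667, coefficient = 1
x_1 = 0.7750, f(x_1) = 0.563380, coefficient = 2
x_2 = 1.0500, f(x_2) = 0.487805, coefficient = 2
x_3 = 1.3250, f(x_3) = 0.430108, coefficient = 2
x_4 = 1.6000, f(x_4) = 0.384615, coefficient = 2
x_5 = 1.8750, f(x_5) = 0.347826, coefficient = 2
x_6 = 2.1500, f(x_6) = 0.317460, coefficient = 2
x_7 = 2.4250, f(x_7) = 0.291971, coefficient = 2
x_8 = 2.7000, f(x_8) = 0.270270, coefficient = 2
x_9 = 2.9750, f(x_9) = 0.251572, coefficient = 2
x_10 = 3.2500, f(x_10) = 0.235294, coefficient = 1

I ≈ (0.275000/2) × 7.591977 = 1.043897
Exact value: 1.041454
Error: 0.002443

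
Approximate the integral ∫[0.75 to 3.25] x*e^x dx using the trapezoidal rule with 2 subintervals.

f(x) = x*e^x
a = 0.75, b = 3.25, n = 2
h = (b - a)/n = 1.250000

Trapezoidal rule: (h/2)[f(x₀) + 2f(x₁) + 2f(x₂) + ... + f(xₙ)]

x_0 = 0.7500, f(x_0) = 1.587750, coefficient = 1
x_1 = 2.0000, f(x_1) = 14.778112, coefficient = 2
x_2 = 3.2500, f(x_2) = 83.818605, coefficient = 1

I ≈ (1.250000/2) × 114.962579 = 71.851612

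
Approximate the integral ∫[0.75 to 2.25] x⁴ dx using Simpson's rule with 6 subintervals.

f(x) = x⁴
a = 0.75, b = 2.25, n = 6
h = (b - a)/n = 0.250000

Simpson's rule: (h/3)[f(x₀) + 4f(x₁) + 2f(x₂) + ... + f(xₙ)]

x_0 = 0.7500, f(x_0) = 0.316406, coefficient = 1
x_1 = 1.0000, f(x_1) = 1.000000, coefficient = 4
x_2 = 1.2500, f(x_2) = 2.441406, coefficient = 2
x_3 = 1.5000, f(x_3) = 5.062500, coefficient = 4
x_4 = 1.7500, f(x_4) = 9.378906, coefficient = 2
x_5 = 2.0000, f(x_5) = 16.000000, coefficient = 4
x_6 = 2.2500, f(x_6) = 25.628906, coefficient = 1

I ≈ (0.250000/3) × 137.835938 = 11.486328
Exact value: 11.485547
Error: 0.000781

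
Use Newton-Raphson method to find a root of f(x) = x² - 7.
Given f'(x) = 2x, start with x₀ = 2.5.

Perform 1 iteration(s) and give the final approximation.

f(x) = x² - 7
f'(x) = 2x
x₀ = 2.5

Newton-Raphson formula: x_{n+1} = x_n - f(x_n)/f'(x_n)

Iteration 1:
  f(2.500000) = -0.750000
  f'(2.500000) = 5.000000
  x_1 = 2.500000 - (-0.750000)/5.000000 = 2.650000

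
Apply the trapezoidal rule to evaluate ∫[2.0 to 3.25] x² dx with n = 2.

f(x) = x²
a = 2.0, b = 3.25, n = 2
h = (b - a)/n = 0.625000

Trapezoidal rule: (h/2)[f(x₀) + 2f(x₁) + 2f(x₂) + ... + f(xₙ)]

x_0 = 2.0000, f(x_0) = 4.000000, coefficient = 1
x_1 = 2.6250, f(x_1) = 6.890625, coefficient = 2
x_2 = 3.2500, f(x_2) = 10.562500, coefficient = 1

I ≈ (0.625000/2) × 28.343750 = 8.857422
Exact value: 8.776042
Error: 0.081380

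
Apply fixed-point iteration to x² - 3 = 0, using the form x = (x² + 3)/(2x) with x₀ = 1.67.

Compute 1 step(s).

Equation: x² - 3 = 0
Fixed-point form: x = (x² + 3)/(2x)
x₀ = 1.67

x_1 = g(1.670000) = 1.733204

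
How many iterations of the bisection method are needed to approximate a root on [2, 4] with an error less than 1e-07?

We need (b-a)/2^n ≤ 1e-07
(4 - 2)/2^n ≤ 1e-07
2/2^n ≤ 1e-07
2^n ≥ 20000000
n ≥ log₂(20000000) = 24.25
n ≥ 25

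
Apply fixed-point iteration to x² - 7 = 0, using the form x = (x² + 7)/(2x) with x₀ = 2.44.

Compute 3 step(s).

Equation: x² - 7 = 0
Fixed-point form: x = (x² + 7)/(2x)
x₀ = 2.44

x_1 = g(2.440000) = 2.654426
x_2 = g(2.654426) = 2.645765
x_3 = g(2.645765) = 2.645751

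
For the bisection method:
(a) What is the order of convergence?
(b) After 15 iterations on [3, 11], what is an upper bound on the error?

(a) Bisection has linear (order 1) convergence; the error is halved each step.

(b) Error bound = (b-a)/2^n = (11 - 3)/2^{15}
    = 8/2^{15}

(a) 1 (linear); (b) error ≤ 2.44e-04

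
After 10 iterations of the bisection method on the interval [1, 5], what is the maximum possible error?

Bisection error bound: |error| ≤ (b-a)/2^n
|error| ≤ (5 - 1)/2^10 = 4/2^10
|error| ≤ 0.0039062500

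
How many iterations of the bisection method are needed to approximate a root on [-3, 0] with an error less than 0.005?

We need (b-a)/2^n ≤ 0.005
(0 - (-3))/2^n ≤ 0.005
3/2^n ≤ 0.005
2^n ≥ 600
n ≥ log₂(600) = 9.23
n ≥ 10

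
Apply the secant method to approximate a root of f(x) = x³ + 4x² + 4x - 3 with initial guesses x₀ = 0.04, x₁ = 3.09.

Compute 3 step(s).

f(x) = x³ + 4x² + 4x - 3
x₀ = 0.04, x₁ = 3.09

Secant formula: x_{n+1} = x_n - f(x_n)(x_n - x_{n-1})/(f(x_n) - f(x_{n-1}))

Iteration 1:
  f(0.040000) = -2.833536
  f(3.090000) = 77.056029
  x_2 = 3.090000 - 77.056029×(3.090000 - 0.040000)/(77.056029 - (-2.833536))
       = 0.148178
Iteration 2:
  f(3.090000) = 77.056029
  f(0.148178) = -2.316208
  x_3 = 0.148178 - (-2.316208)×(0.148178 - 3.090000)/(-2.316208 - 77.056029)
       = 0.234025
Iteration 3:
  f(0.148178) = -2.316208
  f(0.234025) = -1.832013
  x_4 = 0.234025 - (-1.832013)×(0.234025 - 0.148178)/(-1.832013 - (-2.316208))
       = 0.558838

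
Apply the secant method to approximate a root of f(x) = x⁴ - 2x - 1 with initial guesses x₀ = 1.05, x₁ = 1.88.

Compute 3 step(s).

f(x) = x⁴ - 2x - 1
x₀ = 1.05, x₁ = 1.88

Secant formula: x_{n+1} = x_n - f(x_n)(x_n - x_{n-1})/(f(x_n) - f(x_{n-1}))

Iteration 1:
  f(1.050000) = -1.884494
  f(1.880000) = 7.731983
  x_2 = 1.880000 - 7.731983×(1.880000 - 1.050000)/(7.731983 - (-1.884494))
       = 1.212651
Iteration 2:
  f(1.880000) = 7.731983
  f(1.212651) = -1.262866
  x_3 = 1.212651 - (-1.262866)×(1.212651 - 1.880000)/(-1.262866 - 7.731983)
       = 1.306346
Iteration 3:
  f(1.212651) = -1.262866
  f(1.306346) = -0.700414
  x_4 = 1.306346 - (-0.700414)×(1.306346 - 1.212651)/(-0.700414 - (-1.262866))
       = 1.423023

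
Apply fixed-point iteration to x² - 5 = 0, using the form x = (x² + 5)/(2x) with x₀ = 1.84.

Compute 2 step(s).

Equation: x² - 5 = 0
Fixed-point form: x = (x² + 5)/(2x)
x₀ = 1.84

x_1 = g(1.840000) = 2.278696
x_2 = g(2.278696) = 2.236467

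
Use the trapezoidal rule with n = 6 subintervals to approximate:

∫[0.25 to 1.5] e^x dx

f(x) = e^x
a = 0.25, b = 1.5, n = 6
h = (b - a)/n = 0.208333

Trapezoidal rule: (h/2)[f(x₀) + 2f(x₁) + 2f(x₂) + ... + f(xₙ)]

x_0 = 0.2500, f(x_0) = 1.284025, coefficient = 1
x_1 = 0.4583, f(x_1) = 1.581436, coefficient = 2
x_2 = 0.6667, f(x_2) = 1.947734, coefficient = 2
x_3 = 0.8750, f(x_3) = 2.398875, coefficient = 2
x_4 = 1.0833, f(x_4) = 2.954512, coefficient = 2
x_5 = 1.2917, f(x_5) = 3.638846, coefficient = 2
x_6 = 1.5000, f(x_6) = 4.481689, coefficient = 1

I ≈ (0.208333/2) × 30.808521 = 3.209221
Exact value: 3.197664
Error: 0.011557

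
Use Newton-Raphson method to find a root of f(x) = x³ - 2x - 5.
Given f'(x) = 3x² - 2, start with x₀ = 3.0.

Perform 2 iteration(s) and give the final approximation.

f(x) = x³ - 2x - 5
f'(x) = 3x² - 2
x₀ = 3.0

Newton-Raphson formula: x_{n+1} = x_n - f(x_n)/f'(x_n)

Iteration 1:
  f(3.000000) = 16.000000
  f'(3.000000) = 25.000000
  x_1 = 3.000000 - 16.000000/25.000000 = 2.360000
Iteration 2:
  f(2.360000) = 3.424256
  f'(2.360000) = 14.708800
  x_2 = 2.360000 - 3.424256/14.708800 = 2.127197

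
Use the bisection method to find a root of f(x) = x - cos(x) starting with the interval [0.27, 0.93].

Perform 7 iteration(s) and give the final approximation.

f(x) = x - cos(x)
Initial interval: [0.27, 0.93]

Iteration 1:
  c_1 = (0.270000 + 0.930000)/2 = 0.600000
  f(c_1) = f(0.600000) = -0.225336
  f(a) × f(c) ≥ 0, new interval: [0.600000, 0.930000]
Iteration 2:
  c_2 = (0.600000 + 0.930000)/2 = 0.765000
  f(c_2) = f(0.765000) = 0.043618
  f(a) × f(c) < 0, new interval: [0.600000, 0.765000]
Iteration 3:
  c_3 = (0.600000 + 0.765000)/2 = 0.682500
  f(c_3) = f(0.682500) = -0.093498
  f(a) × f(c) ≥ 0, new interval: [0.682500, 0.765000]
Iteration 4:
  c_4 = (0.682500 + 0.765000)/2 = 0.723750
  f(c_4) = f(0.723750) = -0.025578
  f(a) × f(c) ≥ 0, new interval: [0.723750, 0.765000]
Iteration 5:
  c_5 = (0.723750 + 0.765000)/2 = 0.744375
  f(c_5) = f(0.744375) = 0.008864
  f(a) × f(c) < 0, new interval: [0.723750, 0.744375]
Iteration 6:
  c_6 = (0.723750 + 0.744375)/2 = 0.734063
  f(c_6) = f(0.734063) = -0.008397
  f(a) × f(c) ≥ 0, new interval: [0.734063, 0.744375]
Iteration 7:
  c_7 = (0.734063 + 0.744375)/2 = 0.739219
  f(c_7) = f(0.739219) = 0.000224
  f(a) × f(c) < 0, new interval: [0.734063, 0.739219]

After 7 iteration(s), the approximation is c_7 = 0.739219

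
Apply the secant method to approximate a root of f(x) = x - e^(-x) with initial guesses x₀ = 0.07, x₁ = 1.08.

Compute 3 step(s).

f(x) = x - e^(-x)
x₀ = 0.07, x₁ = 1.08

Secant formula: x_{n+1} = x_n - f(x_n)(x_n - x_{n-1})/(f(x_n) - f(x_{n-1}))

Iteration 1:
  f(0.070000) = -0.862394
  f(1.080000) = 0.740404
  x_2 = 1.080000 - 0.740404×(1.080000 - 0.070000)/(0.740404 - (-0.862394))
       = 0.613436
Iteration 2:
  f(1.080000) = 0.740404
  f(0.613436) = 0.071948
  x_3 = 0.613436 - 0.071948×(0.613436 - 1.080000)/(0.071948 - 0.740404)
       = 0.563218
Iteration 3:
  f(0.613436) = 0.071948
  f(0.563218) = -0.006156
  x_4 = 0.563218 - (-0.006156)×(0.563218 - 0.613436)/(-0.006156 - 0.071948)
       = 0.567176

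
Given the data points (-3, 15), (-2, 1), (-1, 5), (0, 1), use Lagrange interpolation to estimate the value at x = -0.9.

Lagrange interpolation formula:
P(x) = Σ yᵢ × Lᵢ(x)
where Lᵢ(x) = Π_{j≠i} (x - xⱼ)/(xᵢ - xⱼ)

L_0(-0.9) = (-0.9 - (-2))/(-3 - (-2)) × (-0.9 - (-1))/(-3 - (-1)) × (-0.9 - 0)/(-3 - 0) = 0.016500
L_1(-0.9) = (-0.9 - (-3))/(-2 - (-3)) × (-0.9 - (-1))/(-2 - (-1)) × (-0.9 - 0)/(-2 - 0) = -0.094500
L_2(-0.9) = (-0.9 - (-3))/(-1 - (-3)) × (-0.9 - (-2))/(-1 - (-2)) × (-0.9 - 0)/(-1 - 0) = 1.039500
L_3(-0.9) = (-0.9 - (-3))/(0 - (-3)) × (-0.9 - (-2))/(0 - (-2)) × (-0.9 - (-1))/(0 - (-1)) = 0.038500

P(-0.9) = 15×L_0(-0.9) + 1×L_1(-0.9) + 5×L_2(-0.9) + 1×L_3(-0.9)
P(-0.9) = 5.389000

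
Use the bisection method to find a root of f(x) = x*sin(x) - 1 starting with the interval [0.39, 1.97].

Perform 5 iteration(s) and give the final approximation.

f(x) = x*sin(x) - 1
Initial interval: [0.39, 1.97]

Iteration 1:
  c_1 = (0.390000 + 1.970000)/2 = 1.180000
  f(c_1) = f(1.180000) = 0.091035
  f(a) × f(c) < 0, new interval: [0.390000, 1.180000]
Iteration 2:
  c_2 = (0.390000 + 1.180000)/2 = 0.785000
  f(c_2) = f(0.785000) = -0.445142
  f(a) × f(c) ≥ 0, new interval: [0.785000, 1.180000]
Iteration 3:
  c_3 = (0.785000 + 1.180000)/2 = 0.982500
  f(c_3) = f(0.982500) = -0.182671
  f(a) × f(c) ≥ 0, new interval: [0.982500, 1.180000]
Iteration 4:
  c_4 = (0.982500 + 1.180000)/2 = 1.081250
  f(c_4) = f(1.081250) = -0.045747
  f(a) × f(c) ≥ 0, new interval: [1.081250, 1.180000]
Iteration 5:
  c_5 = (1.081250 + 1.180000)/2 = 1.130625
  f(c_5) = f(1.130625) = 0.022852
  f(a) × f(c) < 0, new interval: [1.081250, 1.130625]

After 5 iteration(s), the approximation is c_5 = 1.130625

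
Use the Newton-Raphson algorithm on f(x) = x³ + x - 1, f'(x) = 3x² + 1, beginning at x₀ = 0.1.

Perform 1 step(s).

f(x) = x³ + x - 1
f'(x) = 3x² + 1
x₀ = 0.1

Newton-Raphson formula: x_{n+1} = x_n - f(x_n)/f'(x_n)

Iteration 1:
  f(0.100000) = -0.899000
  f'(0.100000) = 1.030000
  x_1 = 0.100000 - (-0.899000)/1.030000 = 0.972816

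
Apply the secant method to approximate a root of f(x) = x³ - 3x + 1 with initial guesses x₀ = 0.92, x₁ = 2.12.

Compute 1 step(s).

f(x) = x³ - 3x + 1
x₀ = 0.92, x₁ = 2.12

Secant formula: x_{n+1} = x_n - f(x_n)(x_n - x_{n-1})/(f(x_n) - f(x_{n-1}))

Iteration 1:
  f(0.920000) = -0.981312
  f(2.120000) = 4.168128
  x_2 = 2.120000 - 4.168128×(2.120000 - 0.920000)/(4.168128 - (-0.981312))
       = 1.148680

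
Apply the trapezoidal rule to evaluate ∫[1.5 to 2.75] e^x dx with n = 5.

f(x) = e^x
a = 1.5, b = 2.75, n = 5
h = (b - a)/n = 0.250000

Trapezoidal rule: (h/2)[f(x₀) + 2f(x₁) + 2f(x₂) + ... + f(xₙ)]

x_0 = 1.5000, f(x_0) = 4.481689, coefficient = 1
x_1 = 1.7500, f(x_1) = 5.754603, coefficient = 2
x_2 = 2.0000, f(x_2) = 7.389056, coefficient = 2
x_3 = 2.2500, f(x_3) = 9.487736, coefficient = 2
x_4 = 2.5000, f(x_4) = 12.182494, coefficient = 2
x_5 = 2.7500, f(x_5) = 15.642632, coefficient = 1

I ≈ (0.250000/2) × 89.752098 = 11.219012
Exact value: 11.160943
Error: 0.058069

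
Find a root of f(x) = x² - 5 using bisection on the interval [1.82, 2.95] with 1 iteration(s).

f(x) = x² - 5
Initial interval: [1.82, 2.95]

Iteration 1:
  c_1 = (1.820000 + 2.950000)/2 = 2.385000
  f(c_1) = f(2.385000) = 0.688225
  f(a) × f(c) < 0, new interval: [1.820000, 2.385000]

After 1 iteration(s), the approximation is c_1 = 2.385000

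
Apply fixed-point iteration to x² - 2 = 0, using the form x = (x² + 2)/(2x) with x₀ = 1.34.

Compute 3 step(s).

Equation: x² - 2 = 0
Fixed-point form: x = (x² + 2)/(2x)
x₀ = 1.34

x_1 = g(1.340000) = 1.416269
x_2 = g(1.416269) = 1.414215
x_3 = g(1.414215) = 1.414214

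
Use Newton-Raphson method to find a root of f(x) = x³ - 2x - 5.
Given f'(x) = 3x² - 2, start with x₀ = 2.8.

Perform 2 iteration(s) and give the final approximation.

f(x) = x³ - 2x - 5
f'(x) = 3x² - 2
x₀ = 2.8

Newton-Raphson formula: x_{n+1} = x_n - f(x_n)/f'(x_n)

Iteration 1:
  f(2.800000) = 11.352000
  f'(2.800000) = 21.520000
  x_1 = 2.800000 - 11.352000/21.520000 = 2.272491
Iteration 2:
  f(2.272491) = 2.190647
  f'(2.272491) = 13.492642
  x_2 = 2.272491 - 2.190647/13.492642 = 2.110132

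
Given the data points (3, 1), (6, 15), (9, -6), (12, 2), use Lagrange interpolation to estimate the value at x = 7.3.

Lagrange interpolation formula:
P(x) = Σ yᵢ × Lᵢ(x)
where Lᵢ(x) = Π_{j≠i} (x - xⱼ)/(xᵢ - xⱼ)

L_0(7.3) = (7.3 - 6)/(3 - 6) × (7.3 - 9)/(3 - 9) × (7.3 - 12)/(3 - 12) = -0.064117
L_1(7.3) = (7.3 - 3)/(6 - 3) × (7.3 - 9)/(6 - 9) × (7.3 - 12)/(6 - 12) = 0.636241
L_2(7.3) = (7.3 - 3)/(9 - 3) × (7.3 - 6)/(9 - 6) × (7.3 - 12)/(9 - 12) = 0.486537
L_3(7.3) = (7.3 - 3)/(12 - 3) × (7.3 - 6)/(12 - 6) × (7.3 - 9)/(12 - 9) = -0.058660

P(7.3) = 1×L_0(7.3) + 15×L_1(7.3) + (-6)×L_2(7.3) + 2×L_3(7.3)
P(7.3) = 6.442951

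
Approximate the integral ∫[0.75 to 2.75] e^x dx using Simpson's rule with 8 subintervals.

f(x) = e^x
a = 0.75, b = 2.75, n = 8
h = (b - a)/n = 0.250000

Simpson's rule: (h/3)[f(x₀) + 4f(x₁) + 2f(x₂) + ... + f(xₙ)]

x_0 = 0.7500, f(x_0) = 2.117000, coefficient = 1
x_1 = 1.0000, f(x_1) = 2.718282, coefficient = 4
x_2 = 1.2500, f(x_2) = 3.490343, coefficient = 2
x_3 = 1.5000, f(x_3) = 4.481689, coefficient = 4
x_4 = 1.7500, f(x_4) = 5.754603, coefficient = 2
x_5 = 2.0000, f(x_5) = 7.389056, coefficient = 4
x_6 = 2.2500, f(x_6) = 9.487736, coefficient = 2
x_7 = 2.5000, f(x_7) = 12.182494, coefficient = 4
x_8 = 2.7500, f(x_8) = 15.642632, coefficient = 1

I ≈ (0.250000/3) × 162.311079 = 13.525923
Exact value: 13.525632
Error: 0.000291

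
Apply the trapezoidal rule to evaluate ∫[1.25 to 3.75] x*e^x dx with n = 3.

f(x) = x*e^x
a = 1.25, b = 3.75, n = 3
h = (b - a)/n = 0.833333

Trapezoidal rule: (h/2)[f(x₀) + 2f(x₁) + 2f(x₂) + ... + f(xₙ)]

x_0 = 1.2500, f(x_0) = 4.362929, coefficient = 1
x_1 = 2.0833, f(x_1) = 16.731656, coefficient = 2
x_2 = 2.9167, f(x_2) = 53.898793, coefficient = 2
x_3 = 3.7500, f(x_3) = 159.454058, coefficient = 1

I ≈ (0.833333/2) × 305.077884 = 127.115785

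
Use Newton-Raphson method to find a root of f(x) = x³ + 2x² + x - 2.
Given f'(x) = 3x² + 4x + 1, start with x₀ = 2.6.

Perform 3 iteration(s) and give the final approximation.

f(x) = x³ + 2x² + x - 2
f'(x) = 3x² + 4x + 1
x₀ = 2.6

Newton-Raphson formula: x_{n+1} = x_n - f(x_n)/f'(x_n)

Iteration 1:
  f(2.600000) = 31.696000
  f'(2.600000) = 31.680000
  x_1 = 2.600000 - 31.696000/31.680000 = 1.599495
Iteration 2:
  f(1.599495) = 8.808386
  f'(1.599495) = 15.073132
  x_2 = 1.599495 - 8.808386/15.073132 = 1.015118
Iteration 3:
  f(1.015118) = 2.122093
  f'(1.015118) = 8.151869
  x_3 = 1.015118 - 2.122093/8.151869 = 0.754799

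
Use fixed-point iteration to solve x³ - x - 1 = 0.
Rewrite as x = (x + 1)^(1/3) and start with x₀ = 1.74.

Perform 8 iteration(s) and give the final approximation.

Equation: x³ - x - 1 = 0
Fixed-point form: x = (x + 1)^(1/3)
x₀ = 1.74

x_1 = g(1.740000) = 1.399319
x_2 = g(1.399319) = 1.338739
x_3 = g(1.338739) = 1.327376
x_4 = g(1.327376) = 1.325223
x_5 = g(1.325223) = 1.324814
x_6 = g(1.324814) = 1.324736
x_7 = g(1.324736) = 1.324721
x_8 = g(1.324721) = 1.324719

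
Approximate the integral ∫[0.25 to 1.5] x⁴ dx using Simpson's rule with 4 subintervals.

f(x) = x⁴
a = 0.25, b = 1.5, n = 4
h = (b - a)/n = 0.312500

Simpson's rule: (h/3)[f(x₀) + 4f(x₁) + 2f(x₂) + ... + f(xₙ)]

x_0 = 0.2500, f(x_0) = 0.003906, coefficient = 1
x_1 = 0.5625, f(x_1) = 0.100113, coefficient = 4
x_2 = 0.8750, f(x_2) = 0.586182, coefficient = 2
x_3 = 1.1875, f(x_3) = 1.988541, coefficient = 4
x_4 = 1.5000, f(x_4) = 5.062500, coefficient = 1

I ≈ (0.312500/3) × 14.593384 = 1.520144
Exact value: 1.518555
Error: 0.001589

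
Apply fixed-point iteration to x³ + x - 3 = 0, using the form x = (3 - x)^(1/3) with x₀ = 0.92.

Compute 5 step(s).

Equation: x³ + x - 3 = 0
Fixed-point form: x = (3 - x)^(1/3)
x₀ = 0.92

x_1 = g(0.920000) = 1.276501
x_2 = g(1.276501) = 1.198957
x_3 = g(1.198957) = 1.216675
x_4 = g(1.216675) = 1.212672
x_5 = g(1.212672) = 1.213579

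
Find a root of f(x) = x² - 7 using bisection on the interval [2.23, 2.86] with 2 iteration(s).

f(x) = x² - 7
Initial interval: [2.23, 2.86]

Iteration 1:
  c_1 = (2.230000 + 2.860000)/2 = 2.545000
  f(c_1) = f(2.545000) = -0.522975
  f(a) × f(c) ≥ 0, new interval: [2.545000, 2.860000]
Iteration 2:
  c_2 = (2.545000 + 2.860000)/2 = 2.702500
  f(c_2) = f(2.702500) = 0.303506
  f(a) × f(c) < 0, new interval: [2.545000, 2.702500]

After 2 iteration(s), the approximation is c_2 = 2.702500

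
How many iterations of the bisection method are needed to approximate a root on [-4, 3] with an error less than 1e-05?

We need (b-a)/2^n ≤ 1e-05
(3 - (-4))/2^n ≤ 1e-05
7/2^n ≤ 1e-05
2^n ≥ 700000
n ≥ log₂(700000) = 19.42
n ≥ 20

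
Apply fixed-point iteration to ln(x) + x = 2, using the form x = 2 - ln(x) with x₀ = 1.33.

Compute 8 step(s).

Equation: ln(x) + x = 2
Fixed-point form: x = 2 - ln(x)
x₀ = 1.33

x_1 = g(1.330000) = 1.714821
x_2 = g(1.714821) = 1.460691
x_3 = g(1.460691) = 1.621090
x_4 = g(1.621090) = 1.516901
x_5 = g(1.516901) = 1.583330
x_6 = g(1.583330) = 1.540469
x_7 = g(1.540469) = 1.567913
x_8 = g(1.567913) = 1.550255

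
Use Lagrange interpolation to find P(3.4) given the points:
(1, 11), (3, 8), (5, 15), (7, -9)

Lagrange interpolation formula:
P(x) = Σ yᵢ × Lᵢ(x)
where Lᵢ(x) = Π_{j≠i} (x - xⱼ)/(xᵢ - xⱼ)

L_0(3.4) = (3.4 - 3)/(1 - 3) × (3.4 - 5)/(1 - 5) × (3.4 - 7)/(1 - 7) = -0.048000
L_1(3.4) = (3.4 - 1)/(3 - 1) × (3.4 - 5)/(3 - 5) × (3.4 - 7)/(3 - 7) = 0.864000
L_2(3.4) = (3.4 - 1)/(5 - 1) × (3.4 - 3)/(5 - 3) × (3.4 - 7)/(5 - 7) = 0.216000
L_3(3.4) = (3.4 - 1)/(7 - 1) × (3.4 - 3)/(7 - 3) × (3.4 - 5)/(7 - 5) = -0.032000

P(3.4) = 11×L_0(3.4) + 8×L_1(3.4) + 15×L_2(3.4) + (-9)×L_3(3.4)
P(3.4) = 9.912000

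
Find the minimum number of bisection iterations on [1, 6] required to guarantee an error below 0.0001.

We need (b-a)/2^n ≤ 0.0001
(6 - 1)/2^n ≤ 0.0001
5/2^n ≤ 0.0001
2^n ≥ 50000
n ≥ log₂(50000) = 15.61
n ≥ 16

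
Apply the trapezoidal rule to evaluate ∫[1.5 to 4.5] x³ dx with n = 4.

f(x) = x³
a = 1.5, b = 4.5, n = 4
h = (b - a)/n = 0.750000

Trapezoidal rule: (h/2)[f(x₀) + 2f(x₁) + 2f(x₂) + ... + f(xₙ)]

x_0 = 1.5000, f(x_0) = 3.375000, coefficient = 1
x_1 = 2.2500, f(x_1) = 11.390625, coefficient = 2
x_2 = 3.0000, f(x_2) = 27.000000, coefficient = 2
x_3 = 3.7500, f(x_3) = 52.734375, coefficient = 2
x_4 = 4.5000, f(x_4) = 91.125000, coefficient = 1

I ≈ (0.750000/2) × 276.750000 = 103.781250
Exact value: 101.250000
Error: 2.531250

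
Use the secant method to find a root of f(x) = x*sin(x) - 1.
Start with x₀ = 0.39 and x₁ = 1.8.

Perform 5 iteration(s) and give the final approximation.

f(x) = x*sin(x) - 1
x₀ = 0.39, x₁ = 1.8

Secant formula: x_{n+1} = x_n - f(x_n)(x_n - x_{n-1})/(f(x_n) - f(x_{n-1}))

Iteration 1:
  f(0.390000) = -0.851727
  f(1.800000) = 0.752926
  x_2 = 1.800000 - 0.752926×(1.800000 - 0.390000)/(0.752926 - (-0.851727))
       = 1.138408
Iteration 2:
  f(1.800000) = 0.752926
  f(1.138408) = 0.033637
  x_3 = 1.138408 - 0.033637×(1.138408 - 1.800000)/(0.033637 - 0.752926)
       = 1.107469
Iteration 3:
  f(1.138408) = 0.033637
  f(1.107469) = -0.009291
  x_4 = 1.107469 - (-0.009291)×(1.107469 - 1.138408)/(-0.009291 - 0.033637)
       = 1.114165
Iteration 4:
  f(1.107469) = -0.009291
  f(1.114165) = 0.000011
  x_5 = 1.114165 - 0.000011×(1.114165 - 1.107469)/(0.000011 - (-0.009291))
       = 1.114157
Iteration 5:
  f(1.114165) = 0.000011
  f(1.114157) = 0.000000
  x_6 = 1.114157 - 0.000000×(1.114157 - 1.114165)/(0.000000 - 0.000011)
       = 1.114157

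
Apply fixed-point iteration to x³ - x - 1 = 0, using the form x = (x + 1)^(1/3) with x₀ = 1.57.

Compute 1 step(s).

Equation: x³ - x - 1 = 0
Fixed-point form: x = (x + 1)^(1/3)
x₀ = 1.57

x_1 = g(1.570000) = 1.369760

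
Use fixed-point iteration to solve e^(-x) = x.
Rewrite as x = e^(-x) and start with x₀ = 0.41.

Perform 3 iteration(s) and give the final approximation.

Equation: e^(-x) = x
Fixed-point form: x = e^(-x)
x₀ = 0.41

x_1 = g(0.410000) = 0.663650
x_2 = g(0.663650) = 0.514968
x_3 = g(0.514968) = 0.597520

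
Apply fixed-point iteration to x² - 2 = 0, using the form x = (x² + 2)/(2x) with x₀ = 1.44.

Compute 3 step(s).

Equation: x² - 2 = 0
Fixed-point form: x = (x² + 2)/(2x)
x₀ = 1.44

x_1 = g(1.440000) = 1.414444
x_2 = g(1.414444) = 1.414214
x_3 = g(1.414214) = 1.414214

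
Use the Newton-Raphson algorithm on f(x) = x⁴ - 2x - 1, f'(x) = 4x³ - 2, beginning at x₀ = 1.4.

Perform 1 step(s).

f(x) = x⁴ - 2x - 1
f'(x) = 4x³ - 2
x₀ = 1.4

Newton-Raphson formula: x_{n+1} = x_n - f(x_n)/f'(x_n)

Iteration 1:
  f(1.400000) = 0.041600
  f'(1.400000) = 8.976000
  x_1 = 1.400000 - 0.041600/8.976000 = 1.395365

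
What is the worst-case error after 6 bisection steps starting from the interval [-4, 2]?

Bisection error bound: |error| ≤ (b-a)/2^n
|error| ≤ (2 - (-4))/2^6 = 6/2^6
|error| ≤ 0.0937500000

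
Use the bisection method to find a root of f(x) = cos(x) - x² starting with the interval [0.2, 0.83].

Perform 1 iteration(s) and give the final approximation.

f(x) = cos(x) - x²
Initial interval: [0.2, 0.83]

Iteration 1:
  c_1 = (0.200000 + 0.830000)/2 = 0.515000
  f(c_1) = f(0.515000) = 0.605068
  f(a) × f(c) ≥ 0, new interval: [0.515000, 0.830000]

After 1 iteration(s), the approximation is c_1 = 0.515000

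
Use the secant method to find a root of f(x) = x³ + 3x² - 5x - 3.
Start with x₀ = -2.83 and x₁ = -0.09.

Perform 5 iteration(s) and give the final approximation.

f(x) = x³ + 3x² - 5x - 3
x₀ = -2.83, x₁ = -0.09

Secant formula: x_{n+1} = x_n - f(x_n)(x_n - x_{n-1})/(f(x_n) - f(x_{n-1}))

Iteration 1:
  f(-2.830000) = 12.511513
  f(-0.090000) = -2.526429
  x_2 = -0.090000 - (-2.526429)×(-0.090000 - (-2.830000))/(-2.526429 - 12.511513)
       = -0.550330
Iteration 2:
  f(-0.090000) = -2.526429
  f(-0.550330) = 0.493564
  x_3 = -0.550330 - 0.493564×(-0.550330 - (-0.090000))/(0.493564 - (-2.526429))
       = -0.475097
Iteration 3:
  f(-0.550330) = 0.493564
  f(-0.475097) = -0.054600
  x_4 = -0.475097 - (-0.054600)×(-0.475097 - (-0.550330))/(-0.054600 - 0.493564)
       = -0.482591
Iteration 4:
  f(-0.475097) = -0.054600
  f(-0.482591) = -0.000757
  x_5 = -0.482591 - (-0.000757)×(-0.482591 - (-0.475097))/(-0.000757 - (-0.054600))
       = -0.482696
Iteration 5:
  f(-0.482591) = -0.000757
  f(-0.482696) = 0.000001
  x_6 = -0.482696 - 0.000001×(-0.482696 - (-0.482591))/(0.000001 - (-0.000757))
       = -0.482696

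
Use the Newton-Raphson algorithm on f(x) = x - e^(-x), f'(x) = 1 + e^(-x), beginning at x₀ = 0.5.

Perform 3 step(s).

f(x) = x - e^(-x)
f'(x) = 1 + e^(-x)
x₀ = 0.5

Newton-Raphson formula: x_{n+1} = x_n - f(x_n)/f'(x_n)

Iteration 1:
  f(0.500000) = -0.106531
  f'(0.500000) = 1.606531
  x_1 = 0.500000 - (-0.106531)/1.606531 = 0.566311
Iteration 2:
  f(0.566311) = -0.001305
  f'(0.566311) = 1.567616
  x_2 = 0.566311 - (-0.001305)/1.567616 = 0.567143
Iteration 3:
  f(0.567143) = 0.000000
  f'(0.567143) = 1.567143
  x_3 = 0.567143 - 0.000000/1.567143 = 0.567143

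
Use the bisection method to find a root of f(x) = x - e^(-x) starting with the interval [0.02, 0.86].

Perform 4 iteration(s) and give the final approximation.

f(x) = x - e^(-x)
Initial interval: [0.02, 0.86]

Iteration 1:
  c_1 = (0.020000 + 0.860000)/2 = 0.440000
  f(c_1) = f(0.440000) = -0.204036
  f(a) × f(c) ≥ 0, new interval: [0.440000, 0.860000]
Iteration 2:
  c_2 = (0.440000 + 0.860000)/2 = 0.650000
  f(c_2) = f(0.650000) = 0.127954
  f(a) × f(c) < 0, new interval: [0.440000, 0.650000]
Iteration 3:
  c_3 = (0.440000 + 0.650000)/2 = 0.545000
  f(c_3) = f(0.545000) = -0.034842
  f(a) × f(c) ≥ 0, new interval: [0.545000, 0.650000]
Iteration 4:
  c_4 = (0.545000 + 0.650000)/2 = 0.597500
  f(c_4) = f(0.597500) = 0.047315
  f(a) × f(c) < 0, new interval: [0.545000, 0.597500]

After 4 iteration(s), the approximation is c_4 = 0.597500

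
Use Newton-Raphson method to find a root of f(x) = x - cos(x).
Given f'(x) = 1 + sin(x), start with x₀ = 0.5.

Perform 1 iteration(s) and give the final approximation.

f(x) = x - cos(x)
f'(x) = 1 + sin(x)
x₀ = 0.5

Newton-Raphson formula: x_{n+1} = x_n - f(x_n)/f'(x_n)

Iteration 1:
  f(0.500000) = -0.377583
  f'(0.500000) = 1.479426
  x_1 = 0.500000 - (-0.377583)/1.479426 = 0.755222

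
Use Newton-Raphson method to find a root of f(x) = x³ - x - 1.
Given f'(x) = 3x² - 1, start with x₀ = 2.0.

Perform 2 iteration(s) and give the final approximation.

f(x) = x³ - x - 1
f'(x) = 3x² - 1
x₀ = 2.0

Newton-Raphson formula: x_{n+1} = x_n - f(x_n)/f'(x_n)

Iteration 1:
  f(2.000000) = 5.000000
  f'(2.000000) = 11.000000
  x_1 = 2.000000 - 5.000000/11.000000 = 1.545455
Iteration 2:
  f(1.545455) = 1.145755
  f'(1.545455) = 6.165289
  x_2 = 1.545455 - 1.145755/6.165289 = 1.359615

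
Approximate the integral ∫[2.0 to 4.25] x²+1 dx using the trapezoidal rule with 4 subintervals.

f(x) = x²+1
a = 2.0, b = 4.25, n = 4
h = (b - a)/n = 0.562500

Trapezoidal rule: (h/2)[f(x₀) + 2f(x₁) + 2f(x₂) + ... + f(xₙ)]

x_0 = 2.0000, f(x_0) = 5.000000, coefficient = 1
x_1 = 2.5625, f(x_1) = 7.566406, coefficient = 2
x_2 = 3.1250, f(x_2) = 10.765625, coefficient = 2
x_3 = 3.6875, f(x_3) = 14.597656, coefficient = 2
x_4 = 4.2500, f(x_4) = 19.062500, coefficient = 1

I ≈ (0.562500/2) × 89.921875 = 25.290527
Exact value: 25.171875
Error: 0.118652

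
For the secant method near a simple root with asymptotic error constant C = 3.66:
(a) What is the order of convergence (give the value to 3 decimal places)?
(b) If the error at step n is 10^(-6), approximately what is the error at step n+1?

(a) Secant method has superlinear convergence with order φ = (1+√5)/2 ≈ 1.618.
    This means |e_{n+1}| ≈ C|e_n|^1.618.

(b) With |e_n| = 10^(-6) and C = 3.66:
    |e_{n+1}| ≈ 3.66 × (10^(-6))^1.618 = 3.66 × 10^(-9.71)

(a) ≈ 1.618 (golden ratio); (b) |e_{n+1}| ≈ 7.166e-10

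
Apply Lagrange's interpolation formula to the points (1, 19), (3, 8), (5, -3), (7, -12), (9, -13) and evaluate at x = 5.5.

Lagrange interpolation formula:
P(x) = Σ yᵢ × Lᵢ(x)
where Lᵢ(x) = Π_{j≠i} (x - xⱼ)/(xᵢ - xⱼ)

L_0(5.5) = (5.5 - 3)/(1 - 3) × (5.5 - 5)/(1 - 5) × (5.5 - 7)/(1 - 7) × (5.5 - 9)/(1 - 9) = 0.017090
L_1(5.5) = (5.5 - 1)/(3 - 1) × (5.5 - 5)/(3 - 5) × (5.5 - 7)/(3 - 7) × (5.5 - 9)/(3 - 9) = -0.123047
L_2(5.5) = (5.5 - 1)/(5 - 1) × (5.5 - 3)/(5 - 3) × (5.5 - 7)/(5 - 7) × (5.5 - 9)/(5 - 9) = 0.922852
L_3(5.5) = (5.5 - 1)/(7 - 1) × (5.5 - 3)/(7 - 3) × (5.5 - 5)/(7 - 5) × (5.5 - 9)/(7 - 9) = 0.205078
L_4(5.5) = (5.5 - 1)/(9 - 1) × (5.5 - 3)/(9 - 3) × (5.5 - 5)/(9 - 5) × (5.5 - 7)/(9 - 7) = -0.021973

P(5.5) = 19×L_0(5.5) + 8×L_1(5.5) + (-3)×L_2(5.5) + (-12)×L_3(5.5) + (-13)×L_4(5.5)
P(5.5) = -5.603516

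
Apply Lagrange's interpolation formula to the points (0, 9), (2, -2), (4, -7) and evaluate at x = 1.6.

Lagrange interpolation formula:
P(x) = Σ yᵢ × Lᵢ(x)
where Lᵢ(x) = Π_{j≠i} (x - xⱼ)/(xᵢ - xⱼ)

L_0(1.6) = (1.6 - 2)/(0 - 2) × (1.6 - 4)/(0 - 4) = 0.120000
L_1(1.6) = (1.6 - 0)/(2 - 0) × (1.6 - 4)/(2 - 4) = 0.960000
L_2(1.6) = (1.6 - 0)/(4 - 0) × (1.6 - 2)/(4 - 2) = -0.080000

P(1.6) = 9×L_0(1.6) + (-2)×L_1(1.6) + (-7)×L_2(1.6)
P(1.6) = -0.280000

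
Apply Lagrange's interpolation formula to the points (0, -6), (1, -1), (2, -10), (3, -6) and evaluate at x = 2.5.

Lagrange interpolation formula:
P(x) = Σ yᵢ × Lᵢ(x)
where Lᵢ(x) = Π_{j≠i} (x - xⱼ)/(xᵢ - xⱼ)

L_0(2.5) = (2.5 - 1)/(0 - 1) × (2.5 - 2)/(0 - 2) × (2.5 - 3)/(0 - 3) = 0.062500
L_1(2.5) = (2.5 - 0)/(1 - 0) × (2.5 - 2)/(1 - 2) × (2.5 - 3)/(1 - 3) = -0.312500
L_2(2.5) = (2.5 - 0)/(2 - 0) × (2.5 - 1)/(2 - 1) × (2.5 - 3)/(2 - 3) = 0.937500
L_3(2.5) = (2.5 - 0)/(3 - 0) × (2.5 - 1)/(3 - 1) × (2.5 - 2)/(3 - 2) = 0.312500

P(2.5) = (-6)×L_0(2.5) + (-1)×L_1(2.5) + (-10)×L_2(2.5) + (-6)×L_3(2.5)
P(2.5) = -11.312500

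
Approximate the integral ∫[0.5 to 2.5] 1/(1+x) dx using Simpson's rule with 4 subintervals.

f(x) = 1/(1+x)
a = 0.5, b = 2.5, n = 4
h = (b - a)/n = 0.500000

Simpson's rule: (h/3)[f(x₀) + 4f(x₁) + 2f(x₂) + ... + f(xₙ)]

x_0 = 0.5000, f(x_0) = 0.666667, coefficient = 1
x_1 = 1.0000, f(x_1) = 0.500000, coefficient = 4
x_2 = 1.5000, f(x_2) = 0.400000, coefficient = 2
x_3 = 2.0000, f(x_3) = 0.333333, coefficient = 4
x_4 = 2.5000, f(x_4) = 0.285714, coefficient = 1

I ≈ (0.500000/3) × 5.085714 = 0.847619
Exact value: 0.847298
Error: 0.000321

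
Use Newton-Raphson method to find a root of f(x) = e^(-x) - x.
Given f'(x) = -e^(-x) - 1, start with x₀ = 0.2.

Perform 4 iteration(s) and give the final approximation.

f(x) = e^(-x) - x
f'(x) = -e^(-x) - 1
x₀ = 0.2

Newton-Raphson formula: x_{n+1} = x_n - f(x_n)/f'(x_n)

Iteration 1:
  f(0.200000) = 0.618731
  f'(0.200000) = -1.818731
  x_1 = 0.200000 - 0.618731/(-1.818731) = 0.540199
Iteration 2:
  f(0.540199) = 0.042433
  f'(0.540199) = -1.582632
  x_2 = 0.540199 - 0.042433/(-1.582632) = 0.567011
Iteration 3:
  f(0.567011) = 0.000208
  f'(0.567011) = -1.567218
  x_3 = 0.567011 - 0.000208/(-1.567218) = 0.567143
Iteration 4:
  f(0.567143) = 0.000000
  f'(0.567143) = -1.567143
  x_4 = 0.567143 - 0.000000/(-1.567143) = 0.567143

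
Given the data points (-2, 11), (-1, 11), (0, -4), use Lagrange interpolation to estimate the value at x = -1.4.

Lagrange interpolation formula:
P(x) = Σ yᵢ × Lᵢ(x)
where Lᵢ(x) = Π_{j≠i} (x - xⱼ)/(xᵢ - xⱼ)

L_0(-1.4) = (-1.4 - (-1))/(-2 - (-1)) × (-1.4 - 0)/(-2 - 0) = 0.280000
L_1(-1.4) = (-1.4 - (-2))/(-1 - (-2)) × (-1.4 - 0)/(-1 - 0) = 0.840000
L_2(-1.4) = (-1.4 - (-2))/(0 - (-2)) × (-1.4 - (-1))/(0 - (-1)) = -0.120000

P(-1.4) = 11×L_0(-1.4) + 11×L_1(-1.4) + (-4)×L_2(-1.4)
P(-1.4) = 12.800000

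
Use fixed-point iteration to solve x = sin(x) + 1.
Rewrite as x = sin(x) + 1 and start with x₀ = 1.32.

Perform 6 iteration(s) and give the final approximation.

Equation: x = sin(x) + 1
Fixed-point form: x = sin(x) + 1
x₀ = 1.32

x_1 = g(1.320000) = 1.968715
x_2 = g(1.968715) = 1.921869
x_3 = g(1.921869) = 1.939004
x_4 = g(1.939004) = 1.932974
x_5 = g(1.932974) = 1.935127
x_6 = g(1.935127) = 1.934362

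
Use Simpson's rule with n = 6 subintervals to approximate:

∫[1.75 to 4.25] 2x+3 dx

f(x) = 2x+3
a = 1.75, b = 4.25, n = 6
h = (b - a)/n = 0.416667

Simpson's rule: (h/3)[f(x₀) + 4f(x₁) + 2f(x₂) + ... + f(xₙ)]

x_0 = 1.7500, f(x_0) = 6.500000, coefficient = 1
x_1 = 2.1667, f(x_1) = 7.333333, coefficient = 4
x_2 = 2.5833, f(x_2) = 8.166667, coefficient = 2
x_3 = 3.0000, f(x_3) = 9.000000, coefficient = 4
x_4 = 3.4167, f(x_4) = 9.833333, coefficient = 2
x_5 = 3.8333, f(x_5) = 10.666667, coefficient = 4
x_6 = 4.2500, f(x_6) = 11.500000, coefficient = 1

I ≈ (0.416667/3) × 162.000000 = 22.500000
Exact value: 22.500000
Error: 0.000000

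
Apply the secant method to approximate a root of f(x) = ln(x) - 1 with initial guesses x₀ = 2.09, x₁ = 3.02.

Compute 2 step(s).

f(x) = ln(x) - 1
x₀ = 2.09, x₁ = 3.02

Secant formula: x_{n+1} = x_n - f(x_n)(x_n - x_{n-1})/(f(x_n) - f(x_{n-1}))

Iteration 1:
  f(2.090000) = -0.262836
  f(3.020000) = 0.105257
  x_2 = 3.020000 - 0.105257×(3.020000 - 2.090000)/(0.105257 - (-0.262836))
       = 2.754065
Iteration 2:
  f(3.020000) = 0.105257
  f(2.754065) = 0.013078
  x_3 = 2.754065 - 0.013078×(2.754065 - 3.020000)/(0.013078 - 0.105257)
       = 2.716335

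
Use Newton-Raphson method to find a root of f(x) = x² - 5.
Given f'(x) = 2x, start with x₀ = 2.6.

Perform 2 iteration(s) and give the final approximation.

f(x) = x² - 5
f'(x) = 2x
x₀ = 2.6

Newton-Raphson formula: x_{n+1} = x_n - f(x_n)/f'(x_n)

Iteration 1:
  f(2.600000) = 1.760000
  f'(2.600000) = 5.200000
  x_1 = 2.600000 - 1.760000/5.200000 = 2.261538
Iteration 2:
  f(2.261538) = 0.114556
  f'(2.261538) = 4.523077
  x_2 = 2.261538 - 0.114556/4.523077 = 2.236211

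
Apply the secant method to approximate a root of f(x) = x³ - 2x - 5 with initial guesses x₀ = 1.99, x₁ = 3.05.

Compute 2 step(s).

f(x) = x³ - 2x - 5
x₀ = 1.99, x₁ = 3.05

Secant formula: x_{n+1} = x_n - f(x_n)(x_n - x_{n-1})/(f(x_n) - f(x_{n-1}))

Iteration 1:
  f(1.990000) = -1.099401
  f(3.050000) = 17.272625
  x_2 = 3.050000 - 17.272625×(3.050000 - 1.990000)/(17.272625 - (-1.099401))
       = 2.053431
Iteration 2:
  f(3.050000) = 17.272625
  f(2.053431) = -0.448403
  x_3 = 2.053431 - (-0.448403)×(2.053431 - 3.050000)/(-0.448403 - 17.272625)
       = 2.078648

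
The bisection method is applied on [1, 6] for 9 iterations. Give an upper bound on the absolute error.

Bisection error bound: |error| ≤ (b-a)/2^n
|error| ≤ (6 - 1)/2^9 = 5/2^9
|error| ≤ 0.0097656250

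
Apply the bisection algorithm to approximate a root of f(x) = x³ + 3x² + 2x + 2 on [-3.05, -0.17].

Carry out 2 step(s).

f(x) = x³ + 3x² + 2x + 2
Initial interval: [-3.05, -0.17]

Iteration 1:
  c_1 = (-3.050000 + (-0.170000))/2 = -1.610000
  f(c_1) = f(-1.610000) = 2.383019
  f(a) × f(c) < 0, new interval: [-3.050000, -1.610000]
Iteration 2:
  c_2 = (-3.050000 + (-1.610000))/2 = -2.330000
  f(c_2) = f(-2.330000) = 0.977363
  f(a) × f(c) < 0, new interval: [-3.050000, -2.330000]

After 2 iteration(s), the approximation is c_2 = -2.330000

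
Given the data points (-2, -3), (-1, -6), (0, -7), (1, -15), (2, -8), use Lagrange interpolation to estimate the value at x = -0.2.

Lagrange interpolation formula:
P(x) = Σ yᵢ × Lᵢ(x)
where Lᵢ(x) = Π_{j≠i} (x - xⱼ)/(xᵢ - xⱼ)

L_0(-0.2) = (-0.2 - (-1))/(-2 - (-1)) × (-0.2 - 0)/(-2 - 0) × (-0.2 - 1)/(-2 - 1) × (-0.2 - 2)/(-2 - 2) = -0.017600
L_1(-0.2) = (-0.2 - (-2))/(-1 - (-2)) × (-0.2 - 0)/(-1 - 0) × (-0.2 - 1)/(-1 - 1) × (-0.2 - 2)/(-1 - 2) = 0.158400
L_2(-0.2) = (-0.2 - (-2))/(0 - (-2)) × (-0.2 - (-1))/(0 - (-1)) × (-0.2 - 1)/(0 - 1) × (-0.2 - 2)/(0 - 2) = 0.950400
L_3(-0.2) = (-0.2 - (-2))/(1 - (-2)) × (-0.2 - (-1))/(1 - (-1)) × (-0.2 - 0)/(1 - 0) × (-0.2 - 2)/(1 - 2) = -0.105600
L_4(-0.2) = (-0.2 - (-2))/(2 - (-2)) × (-0.2 - (-1))/(2 - (-1)) × (-0.2 - 0)/(2 - 0) × (-0.2 - 1)/(2 - 1) = 0.014400

P(-0.2) = (-3)×L_0(-0.2) + (-6)×L_1(-0.2) + (-7)×L_2(-0.2) + (-15)×L_3(-0.2) + (-8)×L_4(-0.2)
P(-0.2) = -6.081600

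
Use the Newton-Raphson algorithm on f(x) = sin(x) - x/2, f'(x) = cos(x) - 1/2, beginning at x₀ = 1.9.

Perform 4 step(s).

f(x) = sin(x) - x/2
f'(x) = cos(x) - 1/2
x₀ = 1.9

Newton-Raphson formula: x_{n+1} = x_n - f(x_n)/f'(x_n)

Iteration 1:
  f(1.900000) = -0.003700
  f'(1.900000) = -0.823290
  x_1 = 1.900000 - (-0.003700)/(-0.823290) = 1.895506
Iteration 2:
  f(1.895506) = -0.000010
  f'(1.895506) = -0.819034
  x_2 = 1.895506 - (-0.000010)/(-0.819034) = 1.895494
Iteration 3:
  f(1.895494) = 0.000000
  f'(1.895494) = -0.819023
  x_3 = 1.895494 - 0.000000/(-0.819023) = 1.895494
Iteration 4:
  f(1.895494) = 0.000000
  f'(1.895494) = -0.819023
  x_4 = 1.895494 - 0.000000/(-0.819023) = 1.895494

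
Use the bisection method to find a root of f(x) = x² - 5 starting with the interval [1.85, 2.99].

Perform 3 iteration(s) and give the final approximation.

f(x) = x² - 5
Initial interval: [1.85, 2.99]

Iteration 1:
  c_1 = (1.850000 + 2.990000)/2 = 2.420000
  f(c_1) = f(2.420000) = 0.856400
  f(a) × f(c) < 0, new interval: [1.850000, 2.420000]
Iteration 2:
  c_2 = (1.850000 + 2.420000)/2 = 2.135000
  f(c_2) = f(2.135000) = -0.441775
  f(a) × f(c) ≥ 0, new interval: [2.135000, 2.420000]
Iteration 3:
  c_3 = (2.135000 + 2.420000)/2 = 2.277500
  f(c_3) = f(2.277500) = 0.187006
  f(a) × f(c) < 0, new interval: [2.135000, 2.277500]

After 3 iteration(s), the approximation is c_3 = 2.277500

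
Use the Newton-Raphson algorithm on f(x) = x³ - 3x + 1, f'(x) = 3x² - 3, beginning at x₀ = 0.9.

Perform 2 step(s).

f(x) = x³ - 3x + 1
f'(x) = 3x² - 3
x₀ = 0.9

Newton-Raphson formula: x_{n+1} = x_n - f(x_n)/f'(x_n)

Iteration 1:
  f(0.900000) = -0.971000
  f'(0.900000) = -0.570000
  x_1 = 0.900000 - (-0.971000)/(-0.570000) = -0.803509
Iteration 2:
  f(-0.803509) = 2.891760
  f'(-0.803509) = -1.063121
  x_2 = -0.803509 - 2.891760/(-1.063121) = 1.916558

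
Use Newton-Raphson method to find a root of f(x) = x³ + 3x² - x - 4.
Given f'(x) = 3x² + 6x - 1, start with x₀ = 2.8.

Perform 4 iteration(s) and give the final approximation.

f(x) = x³ + 3x² - x - 4
f'(x) = 3x² + 6x - 1
x₀ = 2.8

Newton-Raphson formula: x_{n+1} = x_n - f(x_n)/f'(x_n)

Iteration 1:
  f(2.800000) = 38.672000
  f'(2.800000) = 39.320000
  x_1 = 2.800000 - 38.672000/39.320000 = 1.816480
Iteration 2:
  f(1.816480) = 10.075979
  f'(1.816480) = 19.797682
  x_2 = 1.816480 - 10.075979/19.797682 = 1.307533
Iteration 3:
  f(1.307533) = 2.056806
  f'(1.307533) = 11.974122
  x_3 = 1.307533 - 2.056806/11.974122 = 1.135762
Iteration 4:
  f(1.135762) = 0.199185
  f'(1.135762) = 9.684436
  x_4 = 1.135762 - 0.199185/9.684436 = 1.115194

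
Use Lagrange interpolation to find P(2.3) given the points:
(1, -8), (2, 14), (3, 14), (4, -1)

Lagrange interpolation formula:
P(x) = Σ yᵢ × Lᵢ(x)
where Lᵢ(x) = Π_{j≠i} (x - xⱼ)/(xᵢ - xⱼ)

L_0(2.3) = (2.3 - 2)/(1 - 2) × (2.3 - 3)/(1 - 3) × (2.3 - 4)/(1 - 4) = -0.059500
L_1(2.3) = (2.3 - 1)/(2 - 1) × (2.3 - 3)/(2 - 3) × (2.3 - 4)/(2 - 4) = 0.773500
L_2(2.3) = (2.3 - 1)/(3 - 1) × (2.3 - 2)/(3 - 2) × (2.3 - 4)/(3 - 4) = 0.331500
L_3(2.3) = (2.3 - 1)/(4 - 1) × (2.3 - 2)/(4 - 2) × (2.3 - 3)/(4 - 3) = -0.045500

P(2.3) = (-8)×L_0(2.3) + 14×L_1(2.3) + 14×L_2(2.3) + (-1)×L_3(2.3)
P(2.3) = 15.991500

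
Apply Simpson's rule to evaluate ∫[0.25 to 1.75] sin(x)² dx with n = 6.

f(x) = sin(x)²
a = 0.25, b = 1.75, n = 6
h = (b - a)/n = 0.250000

Simpson's rule: (h/3)[f(x₀) + 4f(x₁) + 2f(x₂) + ... + f(xₙ)]

x_0 = 0.2500, f(x_0) = 0.061209, coefficient = 1
x_1 = 0.5000, f(x_1) = 0.229849, coefficient = 4
x_2 = 0.7500, f(x_2) = 0.464631, coefficient = 2
x_3 = 1.0000, f(x_3) = 0.708073, coefficient = 4
x_4 = 1.2500, f(x_4) = 0.900572, coefficient = 2
x_5 = 1.5000, f(x_5) = 0.994996, coefficient = 4
x_6 = 1.7500, f(x_6) = 0.968228, coefficient = 1

I ≈ (0.250000/3) × 11.491518 = 0.957626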